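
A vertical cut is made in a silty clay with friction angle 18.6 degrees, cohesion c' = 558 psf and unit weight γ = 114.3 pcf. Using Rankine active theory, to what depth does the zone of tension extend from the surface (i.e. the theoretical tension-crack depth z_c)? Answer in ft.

K_a = tan²(45° − 18.6°/2) = 0.5163; √K_a = 0.7186.
The active pressure is zero where K_a γ z = 2c√K_a, so z_c = 2c/(γ√K_a) = 2×558/(114.3×0.7186) = 13.59 ft.

13.6 ft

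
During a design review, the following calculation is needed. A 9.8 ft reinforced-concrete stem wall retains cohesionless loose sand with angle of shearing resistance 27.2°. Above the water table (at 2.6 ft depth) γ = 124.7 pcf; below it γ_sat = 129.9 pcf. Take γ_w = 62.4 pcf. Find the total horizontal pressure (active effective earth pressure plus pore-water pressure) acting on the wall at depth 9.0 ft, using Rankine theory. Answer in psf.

K_a = (1 − sin φ)/(1 + sin φ) = 0.3726.
γ' = 129.9 − 62.4 = 67.50 pcf.
Effective vertical stress at 9.0 ft: σ'_v = 124.7×2.6 + 67.50×6.40 = 756.2 psf.
σ'_h = K_a σ'_v = 0.3726 × 756.2 = 281.8 psf; u = γ_w × 6.40 = 399.4 psf.
Total σ_h = 281.8 + 399.4 = 681.1 psf.

681 psf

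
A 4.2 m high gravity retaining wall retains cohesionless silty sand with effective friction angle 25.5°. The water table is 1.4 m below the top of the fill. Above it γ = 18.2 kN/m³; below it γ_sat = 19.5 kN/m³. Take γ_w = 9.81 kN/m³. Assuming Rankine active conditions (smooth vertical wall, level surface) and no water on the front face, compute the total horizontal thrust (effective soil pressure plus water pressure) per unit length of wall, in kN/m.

89.1 kN/m

K_a = tan²(45° − φ/2) = 0.3981.
γ' = 19.5 − 9.81 = 9.690 kN/m³. Depth below WT = 2.8 m.
σ'_h at WT = K_a γ d_w = 10.14 kPa; at base = 10.14 + K_a γ' × 2.8 = 20.94 kPa.
P₁ (0–1.4 m) = ½×10.14×1.4 = 7.101. P₂ (1.4–4.2 m) = ½(10.14+20.94)×2.8 = 43.52.
P_w = ½ γ_w h₂² = 0.5×9.81×2.8² = 38.46. Total = 7.101+43.52+38.46 = 89.08 kN/m.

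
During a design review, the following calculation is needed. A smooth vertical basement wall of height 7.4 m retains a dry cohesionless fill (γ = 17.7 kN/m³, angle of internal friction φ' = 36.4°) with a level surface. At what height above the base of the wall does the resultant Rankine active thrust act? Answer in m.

K_a = 0.2552.
The pressure distribution is triangular, so the resultant acts at H/3 above the base = 7.4/3 = 2.467 m.

2.47 m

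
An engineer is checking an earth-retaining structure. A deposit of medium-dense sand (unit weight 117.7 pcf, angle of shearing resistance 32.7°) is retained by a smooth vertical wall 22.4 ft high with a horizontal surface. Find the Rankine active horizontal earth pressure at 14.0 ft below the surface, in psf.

K_a = (1 − sin φ)/(1 + sin φ) = 0.2985.
σ_h = K_a γ z = 0.2985 × 117.7 × 14.0 = 491.9 psf.

492 psf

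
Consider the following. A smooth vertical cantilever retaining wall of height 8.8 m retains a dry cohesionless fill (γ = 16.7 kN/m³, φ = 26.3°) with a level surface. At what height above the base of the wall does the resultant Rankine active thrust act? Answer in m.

K_a = 0.3859.
The pressure distribution is triangular, so the resultant acts at H/3 above the base = 8.8/3 = 2.933 m.

2.93 m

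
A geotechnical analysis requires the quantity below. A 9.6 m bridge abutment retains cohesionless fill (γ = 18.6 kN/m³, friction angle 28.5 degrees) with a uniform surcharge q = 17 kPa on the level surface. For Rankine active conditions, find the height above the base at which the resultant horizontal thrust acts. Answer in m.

K_a = 0.3540.
Triangular part P₁ = ½K_aγH² = 303.4 at H/3 = 3.200 m; rectangular part P₂ = K_a q H = 57.76 at H/2 = 4.800 m.
ȳ = (P₁·3.200 + P₂·4.800)/(P₁+P₂) = 3.456 m.

3.46 m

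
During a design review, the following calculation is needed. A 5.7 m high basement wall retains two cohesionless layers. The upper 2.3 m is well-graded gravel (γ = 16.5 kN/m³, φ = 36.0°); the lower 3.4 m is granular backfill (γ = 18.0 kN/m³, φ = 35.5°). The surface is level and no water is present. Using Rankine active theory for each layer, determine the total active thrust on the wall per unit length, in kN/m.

K_a1 = tan²(45°−36.0°/2) = 0.2596; K_a2 = tan²(45°−35.5°/2) = 0.2653.
Layer 1: σ at base = K_a1 γ₁ h₁ = 9.852 kPa; P₁ = ½×9.852×2.3 = 11.33.
Layer 2: σ_v at top = γ₁h₁ = 37.95; σ_h top = K_a2×37.95 = 10.07; σ_h base = K_a2×(37.95+18.0×3.4) = 26.30.
P₂ = ½(10.07+26.30)×3.4 = 61.82. Total P_a = 11.33+61.82 = 73.15 kN/m.

73.2 kN/m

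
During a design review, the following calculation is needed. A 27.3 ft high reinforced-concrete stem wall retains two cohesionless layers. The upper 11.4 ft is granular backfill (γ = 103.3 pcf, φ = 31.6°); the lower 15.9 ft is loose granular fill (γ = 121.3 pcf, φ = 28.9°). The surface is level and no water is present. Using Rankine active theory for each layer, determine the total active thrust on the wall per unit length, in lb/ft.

K_a1 = tan²(45°−31.6°/2) = 0.3123; K_a2 = tan²(45°−28.9°/2) = 0.3484.
Layer 1: σ at base = K_a1 γ₁ h₁ = 367.8 psf; P₁ = ½×367.8×11.4 = 2097.
Layer 2: σ_v at top = γ₁h₁ = 1178; σ_h top = K_a2×1178 = 410.2; σ_h base = K_a2×(1178+121.3×15.9) = 1082.
P₂ = ½(410.2+1082)×15.9 = 11860. Total P_a = 2097+11860 = 13960 lb/ft.

14000 lb/ft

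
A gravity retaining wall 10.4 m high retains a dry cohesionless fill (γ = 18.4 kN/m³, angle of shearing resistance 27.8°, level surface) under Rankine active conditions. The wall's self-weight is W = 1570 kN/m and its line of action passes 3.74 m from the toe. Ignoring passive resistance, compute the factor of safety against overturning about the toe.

4.68

K_a = tan²(45° − 27.8°/2) = 0.3639.
P_a = ½K_aγH² = 0.5×0.3639×18.4×10.4² = 362.1 kN/m, acting at H/3 = 3.467 m above the base.
Overturning moment M_o = P_a × H/3 = 362.1 × 3.467 = 1255.
Resisting moment M_r = W × 3.74 = 1570 × 3.74 = 5872.
FS_overturning = M_r/M_o = 5872/1255 = 4.678.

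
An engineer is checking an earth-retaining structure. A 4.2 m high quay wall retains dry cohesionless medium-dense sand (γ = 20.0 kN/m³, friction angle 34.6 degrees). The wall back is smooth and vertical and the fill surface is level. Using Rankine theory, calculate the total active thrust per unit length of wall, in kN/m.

48.6 kN/m

K_a = tan²(45° − φ/2) = 0.2756.
P_a = ½ K_a γ H² = 0.5 × 0.2756 × 20.0 × 4.2² = 48.62 kN/m.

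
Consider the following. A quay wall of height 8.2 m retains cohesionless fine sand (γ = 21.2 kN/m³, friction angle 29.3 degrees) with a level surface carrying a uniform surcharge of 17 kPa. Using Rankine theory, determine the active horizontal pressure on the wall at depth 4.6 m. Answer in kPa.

K_a = (1 − sin φ)/(1 + sin φ) = 0.3428.
σ_v = γz + q = 21.2 × 4.6 + 17 = 114.5 kPa.
σ_h = K_a σ_v = 0.3428 × 114.5 = 39.26 kPa.

39.3 kPa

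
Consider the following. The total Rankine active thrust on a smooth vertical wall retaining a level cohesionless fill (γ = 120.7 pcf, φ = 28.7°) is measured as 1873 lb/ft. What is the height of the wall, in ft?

K_a = 0.3511. P_a = ½ K_a γ H² ⇒ H = √(2P_a/(K_a γ)).
H = √(2×1873/(0.3511×120.7)) = 9.401 ft.

9.40 ft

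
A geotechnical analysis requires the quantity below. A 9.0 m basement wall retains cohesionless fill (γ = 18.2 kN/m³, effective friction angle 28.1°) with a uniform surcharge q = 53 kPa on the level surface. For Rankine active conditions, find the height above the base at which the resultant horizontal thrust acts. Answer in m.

K_a = 0.3596.
Triangular part P₁ = ½K_aγH² = 265.1 at H/3 = 3.000 m; rectangular part P₂ = K_a q H = 171.5 at H/2 = 4.500 m.
ȳ = (P₁·3.000 + P₂·4.500)/(P₁+P₂) = 3.589 m.

3.59 m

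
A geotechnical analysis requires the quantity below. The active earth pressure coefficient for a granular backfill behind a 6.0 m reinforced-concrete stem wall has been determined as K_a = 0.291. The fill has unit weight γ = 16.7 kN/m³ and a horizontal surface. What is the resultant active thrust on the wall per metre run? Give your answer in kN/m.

P = ½ K_a γ H² = 0.5 × 0.291 × 16.7 × 6.0² = 87.47 kN/m.

87.5 kN/m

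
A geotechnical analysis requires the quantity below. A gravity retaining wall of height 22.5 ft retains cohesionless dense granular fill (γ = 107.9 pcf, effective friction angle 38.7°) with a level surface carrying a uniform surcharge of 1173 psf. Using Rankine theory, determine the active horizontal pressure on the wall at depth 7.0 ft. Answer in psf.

445 psf

K_a = (1 − sin φ)/(1 + sin φ) = 0.2306.
σ_v = γz + q = 107.9 × 7.0 + 1173 = 1928 psf.
σ_h = K_a σ_v = 0.2306 × 1928 = 444.6 psf.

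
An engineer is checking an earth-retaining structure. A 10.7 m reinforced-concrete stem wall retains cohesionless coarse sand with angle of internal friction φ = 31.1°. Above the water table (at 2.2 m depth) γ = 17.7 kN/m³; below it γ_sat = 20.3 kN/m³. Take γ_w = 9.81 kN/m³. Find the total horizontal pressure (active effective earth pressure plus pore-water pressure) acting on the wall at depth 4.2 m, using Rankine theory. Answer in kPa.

K_a = (1 − sin φ)/(1 + sin φ) = 0.3188.
γ' = 20.3 − 9.81 = 10.49 kN/m³.
Effective vertical stress at 4.2 m: σ'_v = 17.7×2.2 + 10.49×2.00 = 59.92 kPa.
σ'_h = K_a σ'_v = 0.3188 × 59.92 = 19.10 kPa; u = γ_w × 2.00 = 19.62 kPa.
Total σ_h = 19.10 + 19.62 = 38.72 kPa.

38.7 kPa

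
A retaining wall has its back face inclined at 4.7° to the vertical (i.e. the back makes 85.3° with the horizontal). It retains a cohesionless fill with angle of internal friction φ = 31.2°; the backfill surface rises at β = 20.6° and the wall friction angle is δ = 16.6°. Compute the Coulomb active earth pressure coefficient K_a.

K_a = sin²(α+φ) / [sin²α · sin(α−δ) · (1 + √{sin(φ+δ)sin(φ−β) / (sin(α−δ)sin(α+β))})²].
With α = 85.3°, φ = 31.2°, δ = 16.6°, β = 20.6°: K_a = 0.4479.

0.448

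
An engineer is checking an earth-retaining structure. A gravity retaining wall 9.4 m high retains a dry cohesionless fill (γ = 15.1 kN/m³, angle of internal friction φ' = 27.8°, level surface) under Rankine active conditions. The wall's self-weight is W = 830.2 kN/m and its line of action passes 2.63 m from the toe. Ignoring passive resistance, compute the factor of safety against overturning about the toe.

K_a = tan²(45° − 27.8°/2) = 0.3639.
P_a = ½K_aγH² = 0.5×0.3639×15.1×9.4² = 242.8 kN/m, acting at H/3 = 3.133 m above the base.
Overturning moment M_o = P_a × H/3 = 242.8 × 3.133 = 760.7.
Resisting moment M_r = W × 2.63 = 830.2 × 2.63 = 2183.
FS_overturning = M_r/M_o = 2183/760.7 = 2.870.

2.87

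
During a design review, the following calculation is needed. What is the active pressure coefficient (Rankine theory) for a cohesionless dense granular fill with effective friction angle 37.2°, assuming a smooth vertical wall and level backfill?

K_a = tan²(45° − φ/2) = tan²(26.40°) = 0.2464.

0.246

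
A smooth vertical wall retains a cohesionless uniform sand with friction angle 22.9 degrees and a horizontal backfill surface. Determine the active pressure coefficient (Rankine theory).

0.440

K_a = tan²(45° − φ/2) = tan²(33.55°) = 0.4398.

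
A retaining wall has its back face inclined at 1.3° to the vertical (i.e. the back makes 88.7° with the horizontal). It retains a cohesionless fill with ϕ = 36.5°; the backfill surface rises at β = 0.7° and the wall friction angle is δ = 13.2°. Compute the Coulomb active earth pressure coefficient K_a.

0.245

K_a = sin²(α+φ) / [sin²α · sin(α−δ) · (1 + √{sin(φ+δ)sin(φ−β) / (sin(α−δ)sin(α+β))})²].
With α = 88.7°, φ = 36.5°, δ = 13.2°, β = 0.7°: K_a = 0.2448.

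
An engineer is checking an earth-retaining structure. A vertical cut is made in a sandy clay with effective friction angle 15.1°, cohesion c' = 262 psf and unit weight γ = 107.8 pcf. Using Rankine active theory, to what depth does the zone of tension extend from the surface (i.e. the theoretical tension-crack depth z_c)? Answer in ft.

K_a = tan²(45° − 15.1°/2) = 0.5867; √K_a = 0.7659.
The active pressure is zero where K_a γ z = 2c√K_a, so z_c = 2c/(γ√K_a) = 2×262/(107.8×0.7659) = 6.346 ft.

6.35 ft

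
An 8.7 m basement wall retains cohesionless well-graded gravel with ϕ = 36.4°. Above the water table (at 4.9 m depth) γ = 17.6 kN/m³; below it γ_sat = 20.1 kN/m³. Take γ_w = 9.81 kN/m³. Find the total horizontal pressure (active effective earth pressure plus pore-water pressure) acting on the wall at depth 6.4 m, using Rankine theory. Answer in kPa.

K_a = (1 − sin φ)/(1 + sin φ) = 0.2552.
γ' = 20.1 − 9.81 = 10.29 kN/m³.
Effective vertical stress at 6.4 m: σ'_v = 17.6×4.9 + 10.29×1.50 = 101.7 kPa.
σ'_h = K_a σ'_v = 0.2552 × 101.7 = 25.94 kPa; u = γ_w × 1.50 = 14.71 kPa.
Total σ_h = 25.94 + 14.71 = 40.66 kPa.

40.7 kPa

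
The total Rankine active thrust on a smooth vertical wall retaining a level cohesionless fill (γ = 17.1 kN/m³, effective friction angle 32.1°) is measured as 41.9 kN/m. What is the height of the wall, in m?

K_a = 0.3060. P_a = ½ K_a γ H² ⇒ H = √(2P_a/(K_a γ)).
H = √(2×41.9/(0.3060×17.1)) = 4.002 m.

4.00 m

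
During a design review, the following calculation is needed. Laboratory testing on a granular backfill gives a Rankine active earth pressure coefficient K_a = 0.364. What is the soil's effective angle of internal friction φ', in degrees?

27.8°

K_a = tan²(45° − φ/2) ⇒ 45° − φ/2 = arctan(√0.364) = 31.10°.
φ = 2(45° − 31.10°) = 27.79°.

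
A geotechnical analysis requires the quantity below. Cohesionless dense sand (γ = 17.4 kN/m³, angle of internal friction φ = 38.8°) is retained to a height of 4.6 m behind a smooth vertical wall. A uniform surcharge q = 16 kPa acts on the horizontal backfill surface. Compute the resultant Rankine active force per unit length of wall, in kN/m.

59.2 kN/m

K_a = tan²(45° − φ/2) = 0.2296.
Soil triangle: ½ K_a γ H² = 0.5×0.2296×17.4×4.6² = 42.26 kN/m.
Surcharge rectangle: K_a q H = 0.2296×16×4.6 = 16.90 kN/m.
Total = 42.26 + 16.90 = 59.15 kN/m.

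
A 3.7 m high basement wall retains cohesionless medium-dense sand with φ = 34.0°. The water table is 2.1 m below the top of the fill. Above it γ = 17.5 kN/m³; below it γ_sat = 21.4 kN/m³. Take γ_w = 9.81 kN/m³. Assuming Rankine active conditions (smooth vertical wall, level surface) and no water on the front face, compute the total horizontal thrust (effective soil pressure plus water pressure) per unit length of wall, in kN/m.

44.3 kN/m

K_a = tan²(45° − φ/2) = 0.2827.
γ' = 21.4 − 9.81 = 11.59 kN/m³. Depth below WT = 1.6 m.
σ'_h at WT = K_a γ d_w = 10.39 kPa; at base = 10.39 + K_a γ' × 1.6 = 15.63 kPa.
P₁ (0–2.1 m) = ½×10.39×2.1 = 10.91. P₂ (2.1–3.7 m) = ½(10.39+15.63)×1.6 = 20.82.
P_w = ½ γ_w h₂² = 0.5×9.81×1.6² = 12.56. Total = 10.91+20.82+12.56 = 44.28 kN/m.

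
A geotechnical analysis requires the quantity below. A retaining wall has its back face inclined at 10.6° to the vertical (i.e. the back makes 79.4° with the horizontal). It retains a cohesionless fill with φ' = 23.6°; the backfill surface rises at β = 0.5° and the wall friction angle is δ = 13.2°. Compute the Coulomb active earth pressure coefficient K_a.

K_a = sin²(α+φ) / [sin²α · sin(α−δ) · (1 + √{sin(φ+δ)sin(φ−β) / (sin(α−δ)sin(α+β))})²].
With α = 79.4°, φ = 23.6°, δ = 13.2°, β = 0.5°: K_a = 0.4705.

0.471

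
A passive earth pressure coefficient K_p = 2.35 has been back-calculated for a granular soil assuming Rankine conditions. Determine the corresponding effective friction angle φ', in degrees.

K_p = (1+sin φ)/(1−sin φ) ⇒ sin φ = (K_p − 1)/(K_p + 1) = 0.4030.
φ = arcsin(0.4030) = 23.76°.

23.8°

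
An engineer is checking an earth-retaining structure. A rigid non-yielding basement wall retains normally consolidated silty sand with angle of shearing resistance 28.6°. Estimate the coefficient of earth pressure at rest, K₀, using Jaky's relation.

K₀ = 1 − sin φ' = 1 − sin 28.6° = 0.5213.

0.521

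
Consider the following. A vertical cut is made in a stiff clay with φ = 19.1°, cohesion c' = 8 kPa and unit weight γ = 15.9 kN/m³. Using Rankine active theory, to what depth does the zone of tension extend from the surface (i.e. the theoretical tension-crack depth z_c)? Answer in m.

1.41 m

K_a = tan²(45° − 19.1°/2) = 0.5069; √K_a = 0.7120.
The active pressure is zero where K_a γ z = 2c√K_a, so z_c = 2c/(γ√K_a) = 2×8/(15.9×0.7120) = 1.413 m.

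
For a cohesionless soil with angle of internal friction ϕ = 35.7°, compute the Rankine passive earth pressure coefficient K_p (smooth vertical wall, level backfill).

K_p = (1 + sin φ)/(1 − sin φ) = tan²(45° + 35.7°/2) = 3.802.

3.80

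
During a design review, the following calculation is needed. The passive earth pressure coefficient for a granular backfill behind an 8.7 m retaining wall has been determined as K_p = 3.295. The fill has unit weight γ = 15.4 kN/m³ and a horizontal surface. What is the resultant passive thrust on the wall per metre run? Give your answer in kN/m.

1920 kN/m

P = ½ K_p γ H² = 0.5 × 3.295 × 15.4 × 8.7² = 1920 kN/m.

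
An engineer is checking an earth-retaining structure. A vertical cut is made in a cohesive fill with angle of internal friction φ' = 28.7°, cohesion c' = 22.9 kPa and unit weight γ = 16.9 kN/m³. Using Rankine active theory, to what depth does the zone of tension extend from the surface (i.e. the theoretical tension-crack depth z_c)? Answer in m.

K_a = tan²(45° − 28.7°/2) = 0.3511; √K_a = 0.5926.
The active pressure is zero where K_a γ z = 2c√K_a, so z_c = 2c/(γ√K_a) = 2×22.9/(16.9×0.5926) = 4.573 m.

4.57 m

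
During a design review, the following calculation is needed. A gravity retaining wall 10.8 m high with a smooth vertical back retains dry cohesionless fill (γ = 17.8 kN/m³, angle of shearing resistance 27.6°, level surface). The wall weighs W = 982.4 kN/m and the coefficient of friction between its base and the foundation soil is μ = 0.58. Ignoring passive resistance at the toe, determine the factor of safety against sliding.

1.50

K_a = tan²(45° − 27.6°/2) = 0.3668.
P_a = ½K_aγH² = 0.5×0.3668×17.8×10.8² = 380.8 kN/m, acting at H/3 = 3.600 m above the base.
FS_sliding = μW / P_a = 0.58×982.4 / 380.8 = 1.496.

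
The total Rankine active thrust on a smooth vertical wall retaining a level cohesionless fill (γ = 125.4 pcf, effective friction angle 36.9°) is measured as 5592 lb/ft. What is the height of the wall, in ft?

18.9 ft

K_a = 0.2497. P_a = ½ K_a γ H² ⇒ H = √(2P_a/(K_a γ)).
H = √(2×5592/(0.2497×125.4)) = 18.90 ft.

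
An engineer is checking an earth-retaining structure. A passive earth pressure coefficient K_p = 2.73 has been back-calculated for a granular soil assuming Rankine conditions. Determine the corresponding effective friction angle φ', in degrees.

27.6°

K_p = (1+sin φ)/(1−sin φ) ⇒ sin φ = (K_p − 1)/(K_p + 1) = 0.4638.
φ = arcsin(0.4638) = 27.63°.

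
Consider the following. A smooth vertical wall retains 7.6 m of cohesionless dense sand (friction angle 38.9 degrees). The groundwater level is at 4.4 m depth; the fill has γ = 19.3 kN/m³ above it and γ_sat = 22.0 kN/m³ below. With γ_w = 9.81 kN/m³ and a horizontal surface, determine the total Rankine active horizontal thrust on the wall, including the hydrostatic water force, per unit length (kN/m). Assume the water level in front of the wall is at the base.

169 kN/m

K_a = tan²(45° − φ/2) = 0.2285.
γ' = 22.0 − 9.81 = 12.19 kN/m³. Depth below WT = 3.2 m.
σ'_h at WT = K_a γ d_w = 19.41 kPa; at base = 19.41 + K_a γ' × 3.2 = 28.32 kPa.
P₁ (0–4.4 m) = ½×19.41×4.4 = 42.69. P₂ (4.4–7.6 m) = ½(19.41+28.32)×3.2 = 76.36.
P_w = ½ γ_w h₂² = 0.5×9.81×3.2² = 50.23. Total = 42.69+76.36+50.23 = 169.3 kN/m.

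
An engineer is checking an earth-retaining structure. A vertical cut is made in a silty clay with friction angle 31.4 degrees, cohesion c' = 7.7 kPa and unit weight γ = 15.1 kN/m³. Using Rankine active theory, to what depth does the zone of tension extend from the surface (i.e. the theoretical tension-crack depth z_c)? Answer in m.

K_a = tan²(45° − 31.4°/2) = 0.3149; √K_a = 0.5612.
The active pressure is zero where K_a γ z = 2c√K_a, so z_c = 2c/(γ√K_a) = 2×7.7/(15.1×0.5612) = 1.817 m.

1.82 m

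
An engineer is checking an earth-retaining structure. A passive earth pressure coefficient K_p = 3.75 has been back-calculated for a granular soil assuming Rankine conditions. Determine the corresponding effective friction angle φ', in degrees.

K_p = (1+sin φ)/(1−sin φ) ⇒ sin φ = (K_p − 1)/(K_p + 1) = 0.5789.
φ = arcsin(0.5789) = 35.38°.

35.4°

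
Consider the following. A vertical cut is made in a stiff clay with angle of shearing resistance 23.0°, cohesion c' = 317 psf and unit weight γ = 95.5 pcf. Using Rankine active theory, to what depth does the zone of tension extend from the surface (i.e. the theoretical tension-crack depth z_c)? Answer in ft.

K_a = tan²(45° − 23.0°/2) = 0.4381; √K_a = 0.6619.
The active pressure is zero where K_a γ z = 2c√K_a, so z_c = 2c/(γ√K_a) = 2×317/(95.5×0.6619) = 10.03 ft.

10.0 ft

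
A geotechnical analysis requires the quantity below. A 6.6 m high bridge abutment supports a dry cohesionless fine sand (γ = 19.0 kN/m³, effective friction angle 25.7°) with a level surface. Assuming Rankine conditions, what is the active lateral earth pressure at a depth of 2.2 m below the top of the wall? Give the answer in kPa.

16.5 kPa

K_a = (1 − sin φ)/(1 + sin φ) = 0.3950.
σ_h = K_a γ z = 0.3950 × 19.0 × 2.2 = 16.51 kPa.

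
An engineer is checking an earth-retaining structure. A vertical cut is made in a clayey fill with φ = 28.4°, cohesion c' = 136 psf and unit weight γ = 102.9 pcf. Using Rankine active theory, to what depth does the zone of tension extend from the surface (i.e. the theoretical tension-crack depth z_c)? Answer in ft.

K_a = tan²(45° − 28.4°/2) = 0.3554; √K_a = 0.5961.
The active pressure is zero where K_a γ z = 2c√K_a, so z_c = 2c/(γ√K_a) = 2×136/(102.9×0.5961) = 4.434 ft.

4.43 ft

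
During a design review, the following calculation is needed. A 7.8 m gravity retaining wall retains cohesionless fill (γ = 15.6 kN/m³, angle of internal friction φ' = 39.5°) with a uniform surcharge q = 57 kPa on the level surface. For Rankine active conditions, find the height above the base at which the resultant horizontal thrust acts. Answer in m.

K_a = 0.2224.
Triangular part P₁ = ½K_aγH² = 105.6 at H/3 = 2.600 m; rectangular part P₂ = K_a q H = 98.89 at H/2 = 3.900 m.
ȳ = (P₁·2.600 + P₂·3.900)/(P₁+P₂) = 3.229 m.

3.23 m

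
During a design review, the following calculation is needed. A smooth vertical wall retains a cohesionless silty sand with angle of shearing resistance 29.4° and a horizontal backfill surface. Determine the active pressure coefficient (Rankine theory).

K_a = (1 − sin φ)/(1 + sin φ) = (1 − sin 29.4°)/(1 + sin 29.4°) = 0.3415.

0.341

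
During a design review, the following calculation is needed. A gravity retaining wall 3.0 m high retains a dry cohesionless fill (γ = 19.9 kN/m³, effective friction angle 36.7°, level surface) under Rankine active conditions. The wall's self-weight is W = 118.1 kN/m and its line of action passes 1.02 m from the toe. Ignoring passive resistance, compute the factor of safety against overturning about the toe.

5.34

K_a = tan²(45° − 36.7°/2) = 0.2519.
P_a = ½K_aγH² = 0.5×0.2519×19.9×3.0² = 22.55 kN/m, acting at H/3 = 1.000 m above the base.
Overturning moment M_o = P_a × H/3 = 22.55 × 1.000 = 22.55.
Resisting moment M_r = W × 1.02 = 118.1 × 1.02 = 120.5.
FS_overturning = M_r/M_o = 120.5/22.55 = 5.341.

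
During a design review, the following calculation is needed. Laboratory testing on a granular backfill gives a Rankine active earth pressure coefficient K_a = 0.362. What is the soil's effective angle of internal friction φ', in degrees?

K_a = tan²(45° − φ/2) ⇒ 45° − φ/2 = arctan(√0.362) = 31.03°.
φ = 2(45° − 31.03°) = 27.93°.

27.9°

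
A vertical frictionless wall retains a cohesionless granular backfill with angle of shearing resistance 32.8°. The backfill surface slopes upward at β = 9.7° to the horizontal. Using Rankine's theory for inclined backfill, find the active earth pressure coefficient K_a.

K_a = cos β · (cos β − √(cos²β − cos²φ)) / (cos β + √(cos²β − cos²φ)).
cos β = 0.9857, cos φ = 0.8406, √(cos²β − cos²φ) = 0.5148.
K_a = 0.9857 × (0.9857 − 0.5148)/(0.9857 + 0.5148) = 0.3093.

0.309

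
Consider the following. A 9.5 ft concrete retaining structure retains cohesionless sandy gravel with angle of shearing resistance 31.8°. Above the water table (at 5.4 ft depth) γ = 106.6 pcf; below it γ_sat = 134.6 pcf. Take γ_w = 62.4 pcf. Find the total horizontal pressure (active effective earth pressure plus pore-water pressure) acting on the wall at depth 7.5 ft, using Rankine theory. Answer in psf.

356 psf

K_a = (1 − sin φ)/(1 + sin φ) = 0.3098.
γ' = 134.6 − 62.4 = 72.20 pcf.
Effective vertical stress at 7.5 ft: σ'_v = 106.6×5.4 + 72.20×2.10 = 727.3 psf.
σ'_h = K_a σ'_v = 0.3098 × 727.3 = 225.3 psf; u = γ_w × 2.10 = 131.0 psf.
Total σ_h = 225.3 + 131.0 = 356.3 psf.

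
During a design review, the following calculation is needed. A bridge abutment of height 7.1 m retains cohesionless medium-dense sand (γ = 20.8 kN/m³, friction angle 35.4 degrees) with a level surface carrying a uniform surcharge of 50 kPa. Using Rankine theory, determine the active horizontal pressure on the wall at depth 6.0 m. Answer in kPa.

K_a = (1 − sin φ)/(1 + sin φ) = 0.2664.
σ_v = γz + q = 20.8 × 6.0 + 50 = 174.8 kPa.
σ_h = K_a σ_v = 0.2664 × 174.8 = 46.57 kPa.

46.6 kPa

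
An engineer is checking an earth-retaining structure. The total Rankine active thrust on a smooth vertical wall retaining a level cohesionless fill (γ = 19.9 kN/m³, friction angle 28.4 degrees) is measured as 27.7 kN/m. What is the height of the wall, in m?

2.80 m

K_a = 0.3554. P_a = ½ K_a γ H² ⇒ H = √(2P_a/(K_a γ)).
H = √(2×27.7/(0.3554×19.9)) = 2.799 m.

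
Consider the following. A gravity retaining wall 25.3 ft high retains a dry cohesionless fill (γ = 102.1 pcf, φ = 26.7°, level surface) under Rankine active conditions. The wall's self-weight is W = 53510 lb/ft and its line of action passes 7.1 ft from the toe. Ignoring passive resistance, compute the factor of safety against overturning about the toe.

3.63

K_a = tan²(45° − 26.7°/2) = 0.3800.
P_a = ½K_aγH² = 0.5×0.3800×102.1×25.3² = 12420 lb/ft, acting at H/3 = 8.433 ft above the base.
Overturning moment M_o = P_a × H/3 = 12420 × 8.433 = 104700.
Resisting moment M_r = W × 7.1 = 53510 × 7.1 = 379900.
FS_overturning = M_r/M_o = 379900/104700 = 3.628.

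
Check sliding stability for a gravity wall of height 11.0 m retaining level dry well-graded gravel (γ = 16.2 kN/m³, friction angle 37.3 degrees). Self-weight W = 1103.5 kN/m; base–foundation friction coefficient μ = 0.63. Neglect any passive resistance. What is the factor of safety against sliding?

K_a = tan²(45° − 37.3°/2) = 0.2453.
P_a = ½K_aγH² = 0.5×0.2453×16.2×11.0² = 240.5 kN/m, acting at H/3 = 3.667 m above the base.
FS_sliding = μW / P_a = 0.63×1103.5 / 240.5 = 2.891.

2.89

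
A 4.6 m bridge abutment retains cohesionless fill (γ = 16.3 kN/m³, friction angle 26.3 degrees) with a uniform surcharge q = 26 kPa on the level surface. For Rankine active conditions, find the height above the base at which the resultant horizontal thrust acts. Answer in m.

K_a = 0.3859.
Triangular part P₁ = ½K_aγH² = 66.56 at H/3 = 1.533 m; rectangular part P₂ = K_a q H = 46.16 at H/2 = 2.300 m.
ȳ = (P₁·1.533 + P₂·2.300)/(P₁+P₂) = 1.847 m.

1.85 m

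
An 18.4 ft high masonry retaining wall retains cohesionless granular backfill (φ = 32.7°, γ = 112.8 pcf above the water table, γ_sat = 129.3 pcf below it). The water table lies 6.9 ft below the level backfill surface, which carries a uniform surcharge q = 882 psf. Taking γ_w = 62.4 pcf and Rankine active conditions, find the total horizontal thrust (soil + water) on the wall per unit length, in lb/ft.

13800 lb/ft

K_a = tan²(45° − φ/2) = 0.2985.
γ' = 129.3 − 62.4 = 66.90 pcf. h₂ = H − d_w = 11.5 ft.
σ'_h: at surface K_a·q = 263.3; at WT K_a(q+γd_w) = 495.6; at base K_a(q+γd_w+γ'h₂) = 725.3 psf.
P₁ = ½(263.3+495.6)×6.9 = 2618; P₂ = ½(495.6+725.3)×11.5 = 7020; P_w = ½γ_w h₂² = 4126.
Total = 2618+7020+4126 = 13760 lb/ft.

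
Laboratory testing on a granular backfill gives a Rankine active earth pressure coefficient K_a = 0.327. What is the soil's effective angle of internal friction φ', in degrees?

30.5°

K_a = tan²(45° − φ/2) ⇒ 45° − φ/2 = arctan(√0.327) = 29.76°.
φ = 2(45° − 29.76°) = 30.47°.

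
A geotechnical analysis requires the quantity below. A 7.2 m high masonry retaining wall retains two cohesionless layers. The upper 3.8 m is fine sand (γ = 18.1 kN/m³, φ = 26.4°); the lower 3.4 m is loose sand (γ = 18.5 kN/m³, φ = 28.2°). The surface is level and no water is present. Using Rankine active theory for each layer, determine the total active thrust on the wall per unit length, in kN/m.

K_a1 = tan²(45°−26.4°/2) = 0.3844; K_a2 = tan²(45°−28.2°/2) = 0.3582.
Layer 1: σ at base = K_a1 γ₁ h₁ = 26.44 kPa; P₁ = ½×26.44×3.8 = 50.24.
Layer 2: σ_v at top = γ₁h₁ = 68.78; σ_h top = K_a2×68.78 = 24.64; σ_h base = K_a2×(68.78+18.5×3.4) = 47.17.
P₂ = ½(24.64+47.17)×3.4 = 122.1. Total P_a = 50.24+122.1 = 172.3 kN/m.

172 kN/m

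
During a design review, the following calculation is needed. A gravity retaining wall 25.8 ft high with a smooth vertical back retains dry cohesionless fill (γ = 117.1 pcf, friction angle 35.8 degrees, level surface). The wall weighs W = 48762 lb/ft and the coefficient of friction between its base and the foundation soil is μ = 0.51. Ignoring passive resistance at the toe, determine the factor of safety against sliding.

K_a = tan²(45° − 35.8°/2) = 0.2619.
P_a = ½K_aγH² = 0.5×0.2619×117.1×25.8² = 10210 lb/ft, acting at H/3 = 8.600 ft above the base.
FS_sliding = μW / P_a = 0.51×48762 / 10210 = 2.437.

2.44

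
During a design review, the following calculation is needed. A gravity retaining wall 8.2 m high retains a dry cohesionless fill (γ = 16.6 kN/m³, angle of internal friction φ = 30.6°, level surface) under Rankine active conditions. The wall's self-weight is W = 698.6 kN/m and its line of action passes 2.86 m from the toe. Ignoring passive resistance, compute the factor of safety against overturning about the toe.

4.03

K_a = tan²(45° − 30.6°/2) = 0.3253.
P_a = ½K_aγH² = 0.5×0.3253×16.6×8.2² = 181.6 kN/m, acting at H/3 = 2.733 m above the base.
Overturning moment M_o = P_a × H/3 = 181.6 × 2.733 = 496.3.
Resisting moment M_r = W × 2.86 = 698.6 × 2.86 = 1998.
FS_overturning = M_r/M_o = 1998/496.3 = 4.026.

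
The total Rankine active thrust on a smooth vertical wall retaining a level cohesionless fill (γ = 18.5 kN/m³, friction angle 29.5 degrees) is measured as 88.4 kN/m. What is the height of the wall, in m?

5.30 m

K_a = 0.3401. P_a = ½ K_a γ H² ⇒ H = √(2P_a/(K_a γ)).
H = √(2×88.4/(0.3401×18.5)) = 5.301 m.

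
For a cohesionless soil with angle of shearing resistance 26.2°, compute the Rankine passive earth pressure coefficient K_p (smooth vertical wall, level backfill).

2.58

K_p = (1 + sin φ)/(1 − sin φ) = tan²(45° + 26.2°/2) = 2.581.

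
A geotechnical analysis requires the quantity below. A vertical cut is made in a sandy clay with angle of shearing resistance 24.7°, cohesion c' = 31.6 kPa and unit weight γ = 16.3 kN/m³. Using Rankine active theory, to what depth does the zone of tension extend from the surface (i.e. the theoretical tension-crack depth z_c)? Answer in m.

6.05 m

K_a = tan²(45° − 24.7°/2) = 0.4106; √K_a = 0.6408.
The active pressure is zero where K_a γ z = 2c√K_a, so z_c = 2c/(γ√K_a) = 2×31.6/(16.3×0.6408) = 6.051 m.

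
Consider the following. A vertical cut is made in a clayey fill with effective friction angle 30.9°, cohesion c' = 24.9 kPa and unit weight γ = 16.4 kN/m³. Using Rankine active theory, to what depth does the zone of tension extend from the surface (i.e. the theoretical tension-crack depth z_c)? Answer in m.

5.36 m

K_a = tan²(45° − 30.9°/2) = 0.3214; √K_a = 0.5669.
The active pressure is zero where K_a γ z = 2c√K_a, so z_c = 2c/(γ√K_a) = 2×24.9/(16.4×0.5669) = 5.356 m.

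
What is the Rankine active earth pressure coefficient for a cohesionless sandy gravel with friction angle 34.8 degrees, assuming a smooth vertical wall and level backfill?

K_a = tan²(45° − φ/2) = tan²(27.60°) = 0.2733.

0.273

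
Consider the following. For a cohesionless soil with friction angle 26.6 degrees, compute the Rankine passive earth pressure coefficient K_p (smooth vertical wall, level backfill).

2.62

K_p = (1 + sin φ)/(1 − sin φ) = tan²(45° + 26.6°/2) = 2.622.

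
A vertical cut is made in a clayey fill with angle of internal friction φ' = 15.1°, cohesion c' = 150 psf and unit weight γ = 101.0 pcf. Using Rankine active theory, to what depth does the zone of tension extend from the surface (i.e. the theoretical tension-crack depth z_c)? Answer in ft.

K_a = tan²(45° − 15.1°/2) = 0.5867; √K_a = 0.7659.
The active pressure is zero where K_a γ z = 2c√K_a, so z_c = 2c/(γ√K_a) = 2×150/(101.0×0.7659) = 3.878 ft.

3.88 ft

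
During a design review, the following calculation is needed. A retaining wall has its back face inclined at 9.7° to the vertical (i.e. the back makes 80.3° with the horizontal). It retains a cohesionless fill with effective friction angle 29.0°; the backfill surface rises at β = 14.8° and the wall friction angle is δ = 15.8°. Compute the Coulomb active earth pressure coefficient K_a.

0.491

K_a = sin²(α+φ) / [sin²α · sin(α−δ) · (1 + √{sin(φ+δ)sin(φ−β) / (sin(α−δ)sin(α+β))})²].
With α = 80.3°, φ = 29.0°, δ = 15.8°, β = 14.8°: K_a = 0.4909.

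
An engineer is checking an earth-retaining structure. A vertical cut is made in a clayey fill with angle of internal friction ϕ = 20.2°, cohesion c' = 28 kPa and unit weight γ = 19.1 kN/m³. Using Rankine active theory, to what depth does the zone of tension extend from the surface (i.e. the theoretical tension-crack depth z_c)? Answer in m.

K_a = tan²(45° − 20.2°/2) = 0.4867; √K_a = 0.6976.
The active pressure is zero where K_a γ z = 2c√K_a, so z_c = 2c/(γ√K_a) = 2×28/(19.1×0.6976) = 4.203 m.

4.20 m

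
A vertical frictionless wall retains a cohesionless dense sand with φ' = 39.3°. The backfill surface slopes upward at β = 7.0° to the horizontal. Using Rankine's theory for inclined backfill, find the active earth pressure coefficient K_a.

0.228

K_a = cos β · (cos β − √(cos²β − cos²φ)) / (cos β + √(cos²β − cos²φ)).
cos β = 0.9925, cos φ = 0.7738, √(cos²β − cos²φ) = 0.6215.
K_a = 0.9925 × (0.9925 − 0.6215)/(0.9925 + 0.6215) = 0.2281.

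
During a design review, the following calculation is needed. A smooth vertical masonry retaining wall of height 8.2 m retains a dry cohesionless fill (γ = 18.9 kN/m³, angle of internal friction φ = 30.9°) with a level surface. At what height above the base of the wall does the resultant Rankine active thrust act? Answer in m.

K_a = 0.3214.
The pressure distribution is triangular, so the resultant acts at H/3 above the base = 8.2/3 = 2.733 m.

2.73 m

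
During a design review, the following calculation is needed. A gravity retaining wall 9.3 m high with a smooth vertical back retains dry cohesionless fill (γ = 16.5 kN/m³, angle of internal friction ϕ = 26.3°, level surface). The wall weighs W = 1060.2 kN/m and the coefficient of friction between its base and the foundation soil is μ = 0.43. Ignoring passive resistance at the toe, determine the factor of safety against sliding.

K_a = tan²(45° − 26.3°/2) = 0.3859.
P_a = ½K_aγH² = 0.5×0.3859×16.5×9.3² = 275.4 kN/m, acting at H/3 = 3.100 m above the base.
FS_sliding = μW / P_a = 0.43×1060.2 / 275.4 = 1.655.

1.66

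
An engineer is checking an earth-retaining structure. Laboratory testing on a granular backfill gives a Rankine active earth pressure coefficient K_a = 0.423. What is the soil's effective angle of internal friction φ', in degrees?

K_a = tan²(45° − φ/2) ⇒ 45° − φ/2 = arctan(√0.423) = 33.04°.
φ = 2(45° − 33.04°) = 23.92°.

23.9°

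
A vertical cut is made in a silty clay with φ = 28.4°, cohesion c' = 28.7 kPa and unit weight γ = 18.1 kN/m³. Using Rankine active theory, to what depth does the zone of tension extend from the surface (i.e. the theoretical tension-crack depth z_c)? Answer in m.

K_a = tan²(45° − 28.4°/2) = 0.3554; √K_a = 0.5961.
The active pressure is zero where K_a γ z = 2c√K_a, so z_c = 2c/(γ√K_a) = 2×28.7/(18.1×0.5961) = 5.320 m.

5.32 m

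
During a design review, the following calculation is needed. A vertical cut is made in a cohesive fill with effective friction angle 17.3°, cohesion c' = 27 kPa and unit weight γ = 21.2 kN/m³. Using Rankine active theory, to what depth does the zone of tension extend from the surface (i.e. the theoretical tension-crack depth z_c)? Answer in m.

K_a = tan²(45° − 17.3°/2) = 0.5416; √K_a = 0.7359.
The active pressure is zero where K_a γ z = 2c√K_a, so z_c = 2c/(γ√K_a) = 2×27/(21.2×0.7359) = 3.461 m.

3.46 m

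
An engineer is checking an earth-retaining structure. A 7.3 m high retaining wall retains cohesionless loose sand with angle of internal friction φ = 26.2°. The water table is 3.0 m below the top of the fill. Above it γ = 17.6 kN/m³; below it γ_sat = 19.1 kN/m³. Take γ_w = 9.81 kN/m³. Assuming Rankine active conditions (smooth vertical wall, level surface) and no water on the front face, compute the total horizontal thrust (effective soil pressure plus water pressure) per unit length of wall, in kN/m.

K_a = tan²(45° − φ/2) = 0.3874.
γ' = 19.1 − 9.81 = 9.290 kN/m³. Depth below WT = 4.3 m.
σ'_h at WT = K_a γ d_w = 20.46 kPa; at base = 20.46 + K_a γ' × 4.3 = 35.93 kPa.
P₁ (0–3.0 m) = ½×20.46×3.0 = 30.69. P₂ (3.0–7.3 m) = ½(20.46+35.93)×4.3 = 121.2.
P_w = ½ γ_w h₂² = 0.5×9.81×4.3² = 90.69. Total = 30.69+121.2+90.69 = 242.6 kN/m.

243 kN/m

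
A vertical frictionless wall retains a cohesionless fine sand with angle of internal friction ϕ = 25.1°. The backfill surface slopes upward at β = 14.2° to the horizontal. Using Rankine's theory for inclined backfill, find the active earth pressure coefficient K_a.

K_a = cos β · (cos β − √(cos²β − cos²φ)) / (cos β + √(cos²β − cos²φ)).
cos β = 0.9694, cos φ = 0.9056, √(cos²β − cos²φ) = 0.3461.
K_a = 0.9694 × (0.9694 − 0.3461)/(0.9694 + 0.3461) = 0.4594.

0.459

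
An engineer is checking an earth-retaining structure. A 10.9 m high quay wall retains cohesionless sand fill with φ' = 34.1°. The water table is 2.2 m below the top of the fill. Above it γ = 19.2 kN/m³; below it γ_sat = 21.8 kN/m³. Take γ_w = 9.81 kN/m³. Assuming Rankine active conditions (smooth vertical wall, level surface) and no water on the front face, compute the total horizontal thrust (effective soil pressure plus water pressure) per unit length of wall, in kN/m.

616 kN/m

K_a = tan²(45° − φ/2) = 0.2815.
γ' = 21.8 − 9.81 = 11.99 kN/m³. Depth below WT = 8.7 m.
σ'_h at WT = K_a γ d_w = 11.89 kPa; at base = 11.89 + K_a γ' × 8.7 = 41.26 kPa.
P₁ (0–2.2 m) = ½×11.89×2.2 = 13.08. P₂ (2.2–10.9 m) = ½(11.89+41.26)×8.7 = 231.2.
P_w = ½ γ_w h₂² = 0.5×9.81×8.7² = 371.3. Total = 13.08+231.2+371.3 = 615.5 kN/m.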